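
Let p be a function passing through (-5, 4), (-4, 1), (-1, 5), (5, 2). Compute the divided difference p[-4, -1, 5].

-11/54

p[-4,-1] = (5 - 1) / (-1 - (-4)) = 4/3
p[-1,5] = (2 - 5) / (5 - (-1)) = -1/2
p[-4,-1,5] = (-1/2 - 4/3) / (5 - (-4)) = -11/54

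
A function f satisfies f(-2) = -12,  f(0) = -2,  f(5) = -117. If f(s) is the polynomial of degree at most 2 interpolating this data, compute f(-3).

Evaluate each Lagrange basis at s = -3:
L_0(-3) = (-3)·(-8)/[(-2)·(-7)] = 12/7
L_1(-3) = (-1)·(-8)/[(2)·(-5)] = -4/5
L_2(-3) = (-1)·(-3)/[(7)·(5)] = 3/35
Sum: (-12)·(12/7) + (-2)·(-4/5) + (-117)·(3/35) = -29

-29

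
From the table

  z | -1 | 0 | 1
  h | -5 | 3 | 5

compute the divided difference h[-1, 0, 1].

h[-1,0] = (3 - (-5)) / (0 - (-1)) = 8
h[0,1] = (5 - 3) / (1 - 0) = 2
h[-1,0,1] = (2 - 8) / (1 - (-1)) = -3

-3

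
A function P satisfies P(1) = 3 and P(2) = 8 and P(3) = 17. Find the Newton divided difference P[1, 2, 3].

2

P[1,2] = (8 - 3) / (2 - 1) = 5
P[2,3] = (17 - 8) / (3 - 2) = 9
P[1,2,3] = (9 - 5) / (3 - 1) = 2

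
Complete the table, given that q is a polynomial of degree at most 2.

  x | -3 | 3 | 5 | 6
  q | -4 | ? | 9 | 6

The 3 known values determine q uniquely (degree ≤ 2).
Evaluate each Lagrange basis at x = 3:
L_0(3) = (-2)·(-3)/[(-8)·(-9)] = 1/12
L_1(3) = (6)·(-3)/[(8)·(-1)] = 9/4
L_2(3) = (6)·(-2)/[(9)·(1)] = -4/3
Sum: (-4)·(1/12) + 9·(9/4) + 6·(-4/3) = 143/12

143/12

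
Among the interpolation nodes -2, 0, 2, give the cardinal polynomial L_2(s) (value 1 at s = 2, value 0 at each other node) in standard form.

L_2(s) = (1/8)s^2 + (1/4)s

L_2(s) = (s + 2)s / [(4)·(2)]
       = (s^2 + 2s) / (8)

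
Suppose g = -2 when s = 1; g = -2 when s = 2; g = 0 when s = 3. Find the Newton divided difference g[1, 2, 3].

1

g[1,2] = (-2 - (-2)) / (2 - 1) = 0
g[2,3] = (0 - (-2)) / (3 - 2) = 2
g[1,2,3] = (2 - 0) / (3 - 1) = 1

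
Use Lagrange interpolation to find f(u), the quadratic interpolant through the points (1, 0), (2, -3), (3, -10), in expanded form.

f(u) = -2u^2 + 3u - 1

L_0(u) = (u - 2)(u - 3) / [2] = (1/2)u^2 - (5/2)u + 3
L_1(u) = (u - 1)(u - 3) / [-1] = -u^2 + 4u - 3
L_2(u) = (u - 1)(u - 2) / [2] = (1/2)u^2 - (3/2)u + 1
f(u) = 0·L_0 + (-3)·L_1 + (-10)·L_2
  0·L_0(u) = 0
  (-3)·L_1(u) = 3u^2 - 12u + 9
  (-10)·L_2(u) = -5u^2 + 15u - 10
Adding term by term: -2u^2 + 3u - 1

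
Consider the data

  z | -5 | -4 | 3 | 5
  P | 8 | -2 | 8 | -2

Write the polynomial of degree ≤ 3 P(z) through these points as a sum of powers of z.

P(z) = -(3/14)z^3 + (1/7)z^2 + (61/14)z - 4/7

Newton's divided differences:
P[-5,-4] = (-2 - 8) / (-4 - (-5)) = -10
P[-4,3] = (8 - (-2)) / (3 - (-4)) = 10/7
P[3,5] = (-2 - 8) / (5 - 3) = -5
P[-5,-4,3] = (10/7 - (-10)) / (3 - (-5)) = 10/7
P[-4,3,5] = (-5 - 10/7) / (5 - (-4)) = -5/7
P[-5,-4,3,5] = (-5/7 - 10/7) / (5 - (-5)) = -3/14
P(z) = 8 + (-10)·(z + 5) + (10/7)·(z + 5)(z + 4) + (-3/14)·(z + 5)(z + 4)(z - 3)
Expanding: P(z) = -(3/14)z^3 + (1/7)z^2 + (61/14)z - 4/7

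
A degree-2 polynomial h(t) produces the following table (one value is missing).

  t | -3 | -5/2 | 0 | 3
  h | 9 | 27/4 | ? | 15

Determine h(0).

The 3 known values determine h uniquely (degree ≤ 2).
L_0(0) = (5/2)·(-3)/[(-1/2)·(-6)] = -5/2
L_1(0) = (3)·(-3)/[(1/2)·(-11/2)] = 36/11
L_2(0) = (3)·(5/2)/[(6)·(11/2)] = 5/22
Sum: 9·(-5/2) + 27/4·(36/11) + 15·(5/22) = 3

3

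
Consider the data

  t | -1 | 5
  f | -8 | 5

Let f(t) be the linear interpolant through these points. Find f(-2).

-61/6

Evaluate each Lagrange basis at t = -2:
L_0(-2) = (-7)/[(-6)] = 7/6
L_1(-2) = (-1)/[(6)] = -1/6
Sum: (-8)·(7/6) + 5·(-1/6) = -61/6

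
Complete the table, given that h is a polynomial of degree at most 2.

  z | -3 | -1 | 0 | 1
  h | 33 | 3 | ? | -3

The 3 known values determine h uniquely (degree ≤ 2).
Evaluate each Lagrange basis at z = 0:
L_0(0) = (1)·(-1)/[(-2)·(-4)] = -1/8
L_1(0) = (3)·(-1)/[(2)·(-2)] = 3/4
L_2(0) = (3)·(1)/[(4)·(2)] = 3/8
Sum: 33·(-1/8) + 3·(3/4) + (-3)·(3/8) = -3

-3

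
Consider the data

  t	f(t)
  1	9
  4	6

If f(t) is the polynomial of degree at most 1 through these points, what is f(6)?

Evaluate each Lagrange basis at t = 6:
L_0(6) = (2)/[(-3)] = -2/3
L_1(6) = (5)/[(3)] = 5/3
Sum: 9·(-2/3) + 6·(5/3) = 4

4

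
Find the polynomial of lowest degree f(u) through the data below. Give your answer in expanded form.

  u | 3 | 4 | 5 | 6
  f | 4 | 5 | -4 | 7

L_0(u) = (u - 4)(u - 5)(u - 6) / [-6] = -(1/6)u^3 + (5/2)u^2 - (37/3)u + 20
L_1(u) = (u - 3)(u - 5)(u - 6) / [2] = (1/2)u^3 - 7u^2 + (63/2)u - 45
L_2(u) = (u - 3)(u - 4)(u - 6) / [-2] = -(1/2)u^3 + (13/2)u^2 - 27u + 36
L_3(u) = (u - 3)(u - 4)(u - 5) / [6] = (1/6)u^3 - 2u^2 + (47/6)u - 10
f(u) = 4·L_0 + 5·L_1 + (-4)·L_2 + 7·L_3
  4·L_0(u) = -(2/3)u^3 + 10u^2 - (148/3)u + 80
  5·L_1(u) = (5/2)u^3 - 35u^2 + (315/2)u - 225
  (-4)·L_2(u) = 2u^3 - 26u^2 + 108u - 144
  7·L_3(u) = (7/6)u^3 - 14u^2 + (329/6)u - 70
Adding term by term: 5u^3 - 65u^2 + 271u - 359

f(u) = 5u^3 - 65u^2 + 271u - 359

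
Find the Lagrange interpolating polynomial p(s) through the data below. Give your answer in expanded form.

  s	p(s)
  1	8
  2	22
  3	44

L_0(s) = (s - 2)(s - 3) / [2] = (1/2)s^2 - (5/2)s + 3
L_1(s) = (s - 1)(s - 3) / [-1] = -s^2 + 4s - 3
L_2(s) = (s - 1)(s - 2) / [2] = (1/2)s^2 - (3/2)s + 1
p(s) = 8·L_0 + 22·L_1 + 44·L_2
  8·L_0(s) = 4s^2 - 20s + 24
  22·L_1(s) = -22s^2 + 88s - 66
  44·L_2(s) = 22s^2 - 66s + 44
Adding term by term: 4s^2 + 2s + 2

p(s) = 4s^2 + 2s + 2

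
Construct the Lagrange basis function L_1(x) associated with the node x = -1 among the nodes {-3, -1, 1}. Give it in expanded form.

L_1(x) = -(1/4)x^2 - (1/2)x + 3/4

L_1(x) = (x + 3)(x - 1) / [(2)·(-2)]
       = (x^2 + 2x - 3) / (-4)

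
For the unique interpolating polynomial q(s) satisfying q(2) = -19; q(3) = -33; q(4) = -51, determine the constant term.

Build the Lagrange basis polynomials:
L_0(s) = (s - 3)(s - 4) / [2] = (1/2)s^2 - (7/2)s + 6
L_1(s) = (s - 2)(s - 4) / [-1] = -s^2 + 6s - 8
L_2(s) = (s - 2)(s - 3) / [2] = (1/2)s^2 - (5/2)s + 3
q(s) = (-19)·L_0 + (-33)·L_1 + (-51)·L_2
Only the constant term is needed; take it from each L_i and combine:
(-19)·(6) + (-33)·(-8) + (-51)·(3) = -3

-3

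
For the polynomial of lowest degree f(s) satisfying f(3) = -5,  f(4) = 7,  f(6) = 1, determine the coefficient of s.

Build the Lagrange basis polynomials:
L_0(s) = (s - 4)(s - 6) / [3] = (1/3)s^2 - (10/3)s + 8
L_1(s) = (s - 3)(s - 6) / [-2] = -(1/2)s^2 + (9/2)s - 9
L_2(s) = (s - 3)(s - 4) / [6] = (1/6)s^2 - (7/6)s + 2
f(s) = (-5)·L_0 + 7·L_1 + 1·L_2
Only the coefficient of s is needed; take it from each L_i and combine:
(-5)·(-10/3) + 7·(9/2) + 1·(-7/6) = 47

47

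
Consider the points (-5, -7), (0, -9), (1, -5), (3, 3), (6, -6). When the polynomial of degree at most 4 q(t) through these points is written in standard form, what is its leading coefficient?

The leading coefficient equals the top divided difference q[-5,0,1,3,6].
q[-5,0] = (-9 - (-7)) / (0 - (-5)) = -2/5
q[0,1] = (-5 - (-9)) / (1 - 0) = 4
q[1,3] = (3 - (-5)) / (3 - 1) = 4
q[3,6] = (-6 - 3) / (6 - 3) = -3
q[-5,0,1] = (4 - (-2/5)) / (1 - (-5)) = 11/15
q[0,1,3] = (4 - 4) / (3 - 0) = 0
q[1,3,6] = (-3 - 4) / (6 - 1) = -7/5
q[-5,0,1,3] = (0 - 11/15) / (3 - (-5)) = -11/120
q[0,1,3,6] = (-7/5 - 0) / (6 - 0) = -7/30
q[-5,0,1,3,6] = (-7/30 - (-11/120)) / (6 - (-5)) = -17/1320

-17/1320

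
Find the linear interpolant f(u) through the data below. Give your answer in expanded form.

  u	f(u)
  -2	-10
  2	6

f(u) = 4u - 2

Build the Lagrange basis polynomials:
L_0(u) = (u - 2) / [-4] = -(1/4)u + 1/2
L_1(u) = (u + 2) / [4] = (1/4)u + 1/2
f(u) = (-10)·L_0 + 6·L_1
  (-10)·L_0(u) = (5/2)u - 5
  6·L_1(u) = (3/2)u + 3
Adding term by term: 4u - 2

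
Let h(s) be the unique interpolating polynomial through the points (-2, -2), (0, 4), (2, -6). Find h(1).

Evaluate each Lagrange basis at s = 1:
L_0(1) = (1)·(-1)/[(-2)·(-4)] = -1/8
L_1(1) = (3)·(-1)/[(2)·(-2)] = 3/4
L_2(1) = (3)·(1)/[(4)·(2)] = 3/8
Sum: (-2)·(-1/8) + 4·(3/4) + (-6)·(3/8) = 1

1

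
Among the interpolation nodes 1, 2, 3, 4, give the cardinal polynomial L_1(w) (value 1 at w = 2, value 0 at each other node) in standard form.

L_1(w) = (w - 1)(w - 3)(w - 4) / [(1)·(-1)·(-2)]
       = (w^3 - 8w^2 + 19w - 12) / (2)

L_1(w) = (1/2)w^3 - 4w^2 + (19/2)w - 6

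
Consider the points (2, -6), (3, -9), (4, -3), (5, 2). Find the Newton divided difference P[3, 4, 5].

-1/2

P[3,4] = (-3 - (-9)) / (4 - 3) = 6
P[4,5] = (2 - (-3)) / (5 - 4) = 5
P[3,4,5] = (5 - 6) / (5 - 3) = -1/2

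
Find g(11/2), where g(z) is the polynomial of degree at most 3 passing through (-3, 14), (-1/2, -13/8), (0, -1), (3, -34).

-1537/8

L_0(11/2) = (6)·(11/2)·(5/2)/[(-5/2)·(-3)·(-6)] = -11/6
L_1(11/2) = (17/2)·(11/2)·(5/2)/[(5/2)·(-1/2)·(-7/2)] = 187/7
L_2(11/2) = (17/2)·(6)·(5/2)/[(3)·(1/2)·(-3)] = -85/3
L_3(11/2) = (17/2)·(6)·(11/2)/[(6)·(7/2)·(3)] = 187/42
Sum: 14·(-11/6) + (-13/8)·(187/7) + (-1)·(-85/3) + (-34)·(187/42) = -1537/8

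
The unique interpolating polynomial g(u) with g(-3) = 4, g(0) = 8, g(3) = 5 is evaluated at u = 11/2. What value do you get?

L_0(11/2) = (11/2)·(5/2)/[(-3)·(-6)] = 55/72
L_1(11/2) = (17/2)·(5/2)/[(3)·(-3)] = -85/36
L_2(11/2) = (17/2)·(11/2)/[(6)·(3)] = 187/72
Sum: 4·(55/72) + 8·(-85/36) + 5·(187/72) = -205/72

-205/72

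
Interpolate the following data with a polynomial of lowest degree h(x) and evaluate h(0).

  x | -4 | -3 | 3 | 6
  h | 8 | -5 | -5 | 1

-554/35

L_0(0) = (3)·(-3)·(-6)/[(-1)·(-7)·(-10)] = -27/35
L_1(0) = (4)·(-3)·(-6)/[(1)·(-6)·(-9)] = 4/3
L_2(0) = (4)·(3)·(-6)/[(7)·(6)·(-3)] = 4/7
L_3(0) = (4)·(3)·(-3)/[(10)·(9)·(3)] = -2/15
Sum: 8·(-27/35) + (-5)·(4/3) + (-5)·(4/7) + 1·(-2/15) = -554/35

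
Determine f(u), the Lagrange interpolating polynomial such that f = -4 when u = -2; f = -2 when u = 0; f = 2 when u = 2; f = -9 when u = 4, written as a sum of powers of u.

L_0(u) = u(u - 2)(u - 4) / [-48] = -(1/48)u^3 + (1/8)u^2 - (1/6)u
L_1(u) = (u + 2)(u - 2)(u - 4) / [16] = (1/16)u^3 - (1/4)u^2 - (1/4)u + 1
L_2(u) = (u + 2)u(u - 4) / [-16] = -(1/16)u^3 + (1/8)u^2 + (1/2)u
L_3(u) = (u + 2)u(u - 2) / [48] = (1/48)u^3 - (1/12)u
f(u) = (-4)·L_0 + (-2)·L_1 + 2·L_2 + (-9)·L_3
  (-4)·L_0(u) = (1/12)u^3 - (1/2)u^2 + (2/3)u
  (-2)·L_1(u) = -(1/8)u^3 + (1/2)u^2 + (1/2)u - 2
  2·L_2(u) = -(1/8)u^3 + (1/4)u^2 + u
  (-9)·L_3(u) = -(3/16)u^3 + (3/4)u
Adding term by term: -(17/48)u^3 + (1/4)u^2 + (35/12)u - 2

f(u) = -(17/48)u^3 + (1/4)u^2 + (35/12)u - 2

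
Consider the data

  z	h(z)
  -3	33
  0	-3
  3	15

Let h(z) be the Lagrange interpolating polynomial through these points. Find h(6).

87

Evaluate each Lagrange basis at z = 6:
L_0(6) = (6)·(3)/[(-3)·(-6)] = 1
L_1(6) = (9)·(3)/[(3)·(-3)] = -3
L_2(6) = (9)·(6)/[(6)·(3)] = 3
Sum: 33·(1) + (-3)·(-3) + 15·(3) = 87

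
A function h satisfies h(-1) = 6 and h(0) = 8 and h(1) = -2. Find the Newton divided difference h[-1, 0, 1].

h[-1,0] = (8 - 6) / (0 - (-1)) = 2
h[0,1] = (-2 - 8) / (1 - 0) = -10
h[-1,0,1] = (-10 - 2) / (1 - (-1)) = -6

-6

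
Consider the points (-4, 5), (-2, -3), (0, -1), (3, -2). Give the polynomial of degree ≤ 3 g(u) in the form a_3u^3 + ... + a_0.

g(u) = -(13/60)u^3 - (1/20)u^2 + (53/30)u - 1

L_0(u) = (u + 2)u(u - 3) / [-56] = -(1/56)u^3 + (1/56)u^2 + (3/28)u
L_1(u) = (u + 4)u(u - 3) / [20] = (1/20)u^3 + (1/20)u^2 - (3/5)u
L_2(u) = (u + 4)(u + 2)(u - 3) / [-24] = -(1/24)u^3 - (1/8)u^2 + (5/12)u + 1
L_3(u) = (u + 4)(u + 2)u / [105] = (1/105)u^3 + (2/35)u^2 + (8/105)u
g(u) = 5·L_0 + (-3)·L_1 + (-1)·L_2 + (-2)·L_3
  5·L_0(u) = -(5/56)u^3 + (5/56)u^2 + (15/28)u
  (-3)·L_1(u) = -(3/20)u^3 - (3/20)u^2 + (9/5)u
  (-1)·L_2(u) = (1/24)u^3 + (1/8)u^2 - (5/12)u - 1
  (-2)·L_3(u) = -(2/105)u^3 - (4/35)u^2 - (16/105)u
Adding term by term: -(13/60)u^3 - (1/20)u^2 + (53/30)u - 1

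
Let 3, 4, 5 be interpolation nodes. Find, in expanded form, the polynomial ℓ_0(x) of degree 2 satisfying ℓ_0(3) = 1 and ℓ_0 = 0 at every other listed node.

ℓ_0(x) = (x - 4)(x - 5) / [(-1)·(-2)]
       = (x^2 - 9x + 20) / (2)

ℓ_0(x) = (1/2)x^2 - (9/2)x + 10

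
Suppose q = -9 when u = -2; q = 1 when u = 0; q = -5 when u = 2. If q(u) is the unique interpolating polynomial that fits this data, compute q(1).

Evaluate each Lagrange basis at u = 1:
L_0(1) = (1)·(-1)/[(-2)·(-4)] = -1/8
L_1(1) = (3)·(-1)/[(2)·(-2)] = 3/4
L_2(1) = (3)·(1)/[(4)·(2)] = 3/8
Sum: (-9)·(-1/8) + 1·(3/4) + (-5)·(3/8) = 0

0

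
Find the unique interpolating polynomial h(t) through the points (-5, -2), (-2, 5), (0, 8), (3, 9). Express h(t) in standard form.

Build the Lagrange basis polynomials:
L_0(t) = (t + 2)t(t - 3) / [-120] = -(1/120)t^3 + (1/120)t^2 + (1/20)t
L_1(t) = (t + 5)t(t - 3) / [30] = (1/30)t^3 + (1/15)t^2 - (1/2)t
L_2(t) = (t + 5)(t + 2)(t - 3) / [-30] = -(1/30)t^3 - (2/15)t^2 + (11/30)t + 1
L_3(t) = (t + 5)(t + 2)t / [120] = (1/120)t^3 + (7/120)t^2 + (1/12)t
h(t) = (-2)·L_0 + 5·L_1 + 8·L_2 + 9·L_3
  (-2)·L_0(t) = (1/60)t^3 - (1/60)t^2 - (1/10)t
  5·L_1(t) = (1/6)t^3 + (1/3)t^2 - (5/2)t
  8·L_2(t) = -(4/15)t^3 - (16/15)t^2 + (44/15)t + 8
  9·L_3(t) = (3/40)t^3 + (21/40)t^2 + (3/4)t
Adding term by term: -(1/120)t^3 - (9/40)t^2 + (13/12)t + 8

h(t) = -(1/120)t^3 - (9/40)t^2 + (13/12)t + 8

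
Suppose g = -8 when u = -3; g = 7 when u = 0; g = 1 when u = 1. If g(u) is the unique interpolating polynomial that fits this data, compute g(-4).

-24

Evaluate each Lagrange basis at u = -4:
L_0(-4) = (-4)·(-5)/[(-3)·(-4)] = 5/3
L_1(-4) = (-1)·(-5)/[(3)·(-1)] = -5/3
L_2(-4) = (-1)·(-4)/[(4)·(1)] = 1
Sum: (-8)·(5/3) + 7·(-5/3) + 1·(1) = -24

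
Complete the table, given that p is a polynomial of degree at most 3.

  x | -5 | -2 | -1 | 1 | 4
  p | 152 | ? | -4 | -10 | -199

-1

The 4 known values determine p uniquely (degree ≤ 3).
Evaluate each Lagrange basis at x = -2:
L_0(-2) = (-1)·(-3)·(-6)/[(-4)·(-6)·(-9)] = 1/12
L_1(-2) = (3)·(-3)·(-6)/[(4)·(-2)·(-5)] = 27/20
L_2(-2) = (3)·(-1)·(-6)/[(6)·(2)·(-3)] = -1/2
L_3(-2) = (3)·(-1)·(-3)/[(9)·(5)·(3)] = 1/15
Sum: 152·(1/12) + (-4)·(27/20) + (-10)·(-1/2) + (-199)·(1/15) = -1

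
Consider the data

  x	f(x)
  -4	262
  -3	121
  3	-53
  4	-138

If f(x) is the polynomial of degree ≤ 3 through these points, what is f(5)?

L_0(5) = (8)·(2)·(1)/[(-1)·(-7)·(-8)] = -2/7
L_1(5) = (9)·(2)·(1)/[(1)·(-6)·(-7)] = 3/7
L_2(5) = (9)·(8)·(1)/[(7)·(6)·(-1)] = -12/7
L_3(5) = (9)·(8)·(2)/[(8)·(7)·(1)] = 18/7
Sum: 262·(-2/7) + 121·(3/7) + (-53)·(-12/7) + (-138)·(18/7) = -287

-287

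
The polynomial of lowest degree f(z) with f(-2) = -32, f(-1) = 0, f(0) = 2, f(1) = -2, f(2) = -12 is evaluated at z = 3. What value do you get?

Using Newton's divided-difference form:
f[-2,-1] = (0 - (-32)) / (-1 - (-2)) = 32
f[-1,0] = (2 - 0) / (0 - (-1)) = 2
f[0,1] = (-2 - 2) / (1 - 0) = -4
f[1,2] = (-12 - (-2)) / (2 - 1) = -10
f[-2,-1,0] = (2 - 32) / (0 - (-2)) = -15
f[-1,0,1] = (-4 - 2) / (1 - (-1)) = -3
f[0,1,2] = (-10 - (-4)) / (2 - 0) = -3
f[-2,-1,0,1] = (-3 - (-15)) / (1 - (-2)) = 4
f[-1,0,1,2] = (-3 - (-3)) / (2 - (-1)) = 0
f[-2,-1,0,1,2] = (0 - 4) / (2 - (-2)) = -1
f(3) = -32 + 32·(5) + (-15)·(5)·(4) + 4·(5)·(4)·(3) + (-1)·(5)·(4)·(3)·(2) = -52

-52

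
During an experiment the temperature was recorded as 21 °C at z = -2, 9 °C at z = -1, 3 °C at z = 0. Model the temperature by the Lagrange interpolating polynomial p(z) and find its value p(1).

3

L_0(1) = (2)·(1)/[(-1)·(-2)] = 1
L_1(1) = (3)·(1)/[(1)·(-1)] = -3
L_2(1) = (3)·(2)/[(2)·(1)] = 3
Sum: 21·(1) + 9·(-3) + 3·(3) = 3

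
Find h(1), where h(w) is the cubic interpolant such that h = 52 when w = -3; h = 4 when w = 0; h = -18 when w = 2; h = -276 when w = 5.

L_0(1) = (1)·(-1)·(-4)/[(-3)·(-5)·(-8)] = -1/30
L_1(1) = (4)·(-1)·(-4)/[(3)·(-2)·(-5)] = 8/15
L_2(1) = (4)·(1)·(-4)/[(5)·(2)·(-3)] = 8/15
L_3(1) = (4)·(1)·(-1)/[(8)·(5)·(3)] = -1/30
Sum: 52·(-1/30) + 4·(8/15) + (-18)·(8/15) + (-276)·(-1/30) = 0

0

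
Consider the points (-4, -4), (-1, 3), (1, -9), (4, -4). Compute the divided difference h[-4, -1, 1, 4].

2/5

h[-4,-1] = (3 - (-4)) / (-1 - (-4)) = 7/3
h[-1,1] = (-9 - 3) / (1 - (-1)) = -6
h[1,4] = (-4 - (-9)) / (4 - 1) = 5/3
h[-4,-1,1] = (-6 - 7/3) / (1 - (-4)) = -5/3
h[-1,1,4] = (5/3 - (-6)) / (4 - (-1)) = 23/15
h[-4,-1,1,4] = (23/15 - (-5/3)) / (4 - (-4)) = 2/5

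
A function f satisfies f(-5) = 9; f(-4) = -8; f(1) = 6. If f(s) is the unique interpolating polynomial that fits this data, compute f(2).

Using Newton's divided-difference form:
f[-5,-4] = (-8 - 9) / (-4 - (-5)) = -17
f[-4,1] = (6 - (-8)) / (1 - (-4)) = 14/5
f[-5,-4,1] = (14/5 - (-17)) / (1 - (-5)) = 33/10
f(2) = 9 + (-17)·(7) + (33/10)·(7)·(6) = 143/5

143/5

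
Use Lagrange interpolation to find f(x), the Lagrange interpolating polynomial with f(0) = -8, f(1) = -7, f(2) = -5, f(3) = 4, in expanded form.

f(x) = x^3 - (5/2)x^2 + (5/2)x - 8

L_0(x) = (x - 1)(x - 2)(x - 3) / [-6] = -(1/6)x^3 + x^2 - (11/6)x + 1
L_1(x) = x(x - 2)(x - 3) / [2] = (1/2)x^3 - (5/2)x^2 + 3x
L_2(x) = x(x - 1)(x - 3) / [-2] = -(1/2)x^3 + 2x^2 - (3/2)x
L_3(x) = x(x - 1)(x - 2) / [6] = (1/6)x^3 - (1/2)x^2 + (1/3)x
f(x) = (-8)·L_0 + (-7)·L_1 + (-5)·L_2 + 4·L_3
  (-8)·L_0(x) = (4/3)x^3 - 8x^2 + (44/3)x - 8
  (-7)·L_1(x) = -(7/2)x^3 + (35/2)x^2 - 21x
  (-5)·L_2(x) = (5/2)x^3 - 10x^2 + (15/2)x
  4·L_3(x) = (2/3)x^3 - 2x^2 + (4/3)x
Adding term by term: x^3 - (5/2)x^2 + (5/2)x - 8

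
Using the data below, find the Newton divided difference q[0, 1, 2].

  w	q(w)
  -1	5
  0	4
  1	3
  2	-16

-9

q[0,1] = (3 - 4) / (1 - 0) = -1
q[1,2] = (-16 - 3) / (2 - 1) = -19
q[0,1,2] = (-19 - (-1)) / (2 - 0) = -9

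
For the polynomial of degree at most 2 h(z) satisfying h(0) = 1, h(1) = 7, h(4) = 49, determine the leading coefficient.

The leading coefficient equals the top divided difference h[0,1,4].
h[0,1] = (7 - 1) / (1 - 0) = 6
h[1,4] = (49 - 7) / (4 - 1) = 14
h[0,1,4] = (14 - 6) / (4 - 0) = 2

2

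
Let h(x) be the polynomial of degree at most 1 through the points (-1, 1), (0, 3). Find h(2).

L_0(2) = (2)/[(-1)] = -2
L_1(2) = (3)/[(1)] = 3
Sum: 1·(-2) + 3·(3) = 7

7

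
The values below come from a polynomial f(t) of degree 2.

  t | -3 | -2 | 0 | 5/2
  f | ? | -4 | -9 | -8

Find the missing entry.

13/30

The 3 known values determine f uniquely (degree ≤ 2).
Evaluate each Lagrange basis at t = -3:
L_0(-3) = (-3)·(-11/2)/[(-2)·(-9/2)] = 11/6
L_1(-3) = (-1)·(-11/2)/[(2)·(-5/2)] = -11/10
L_2(-3) = (-1)·(-3)/[(9/2)·(5/2)] = 4/15
Sum: (-4)·(11/6) + (-9)·(-11/10) + (-8)·(4/15) = 13/30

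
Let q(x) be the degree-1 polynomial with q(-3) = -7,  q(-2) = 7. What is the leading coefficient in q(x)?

L_0(x) = (x + 2) / [-1] = -x - 2
L_1(x) = (x + 3) / [1] = x + 3
q(x) = (-7)·L_0 + 7·L_1
Only the coefficient of x is needed; take it from each L_i and combine:
(-7)·(-1) + 7·(1) = 14

14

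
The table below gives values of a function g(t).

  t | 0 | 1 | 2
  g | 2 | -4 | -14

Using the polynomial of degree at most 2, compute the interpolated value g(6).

Evaluate each Lagrange basis at t = 6:
L_0(6) = (5)·(4)/[(-1)·(-2)] = 10
L_1(6) = (6)·(4)/[(1)·(-1)] = -24
L_2(6) = (6)·(5)/[(2)·(1)] = 15
Sum: 2·(10) + (-4)·(-24) + (-14)·(15) = -94

-94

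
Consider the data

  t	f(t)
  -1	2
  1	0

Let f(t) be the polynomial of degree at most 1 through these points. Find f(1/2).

Evaluate each Lagrange basis at t = 1/2:
L_0(1/2) = (-1/2)/[(-2)] = 1/4
L_1(1/2) = (3/2)/[(2)] = 3/4
Sum: 2·(1/4) + 0 = 1/2

1/2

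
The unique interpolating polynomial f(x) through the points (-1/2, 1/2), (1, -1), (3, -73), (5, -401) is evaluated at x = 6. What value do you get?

-721

Evaluate each Lagrange basis at x = 6:
L_0(6) = (5)·(3)·(1)/[(-3/2)·(-7/2)·(-11/2)] = -40/77
L_1(6) = (13/2)·(3)·(1)/[(3/2)·(-2)·(-4)] = 13/8
L_2(6) = (13/2)·(5)·(1)/[(7/2)·(2)·(-2)] = -65/28
L_3(6) = (13/2)·(5)·(3)/[(11/2)·(4)·(2)] = 195/88
Sum: 1/2·(-40/77) + (-1)·(13/8) + (-73)·(-65/28) + (-401)·(195/88) = -721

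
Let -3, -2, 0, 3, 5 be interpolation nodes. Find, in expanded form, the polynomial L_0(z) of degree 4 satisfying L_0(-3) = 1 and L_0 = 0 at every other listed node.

L_0(z) = (1/144)z^4 - (1/24)z^3 - (1/144)z^2 + (5/24)z

L_0(z) = (z + 2)z(z - 3)(z - 5) / [(-1)·(-3)·(-6)·(-8)]
       = (z^4 - 6z^3 - z^2 + 30z) / (144)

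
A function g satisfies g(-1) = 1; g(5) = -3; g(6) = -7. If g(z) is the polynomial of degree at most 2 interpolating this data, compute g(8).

L_0(8) = (3)·(2)/[(-6)·(-7)] = 1/7
L_1(8) = (9)·(2)/[(6)·(-1)] = -3
L_2(8) = (9)·(3)/[(7)·(1)] = 27/7
Sum: 1·(1/7) + (-3)·(-3) + (-7)·(27/7) = -125/7

-125/7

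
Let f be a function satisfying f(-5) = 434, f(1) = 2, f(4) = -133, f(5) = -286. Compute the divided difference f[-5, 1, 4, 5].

-3

f[-5,1] = (2 - 434) / (1 - (-5)) = -72
f[1,4] = (-133 - 2) / (4 - 1) = -45
f[4,5] = (-286 - (-133)) / (5 - 4) = -153
f[-5,1,4] = (-45 - (-72)) / (4 - (-5)) = 3
f[1,4,5] = (-153 - (-45)) / (5 - 1) = -27
f[-5,1,4,5] = (-27 - 3) / (5 - (-5)) = -3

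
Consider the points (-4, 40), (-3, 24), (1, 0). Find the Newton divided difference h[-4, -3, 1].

2

h[-4,-3] = (24 - 40) / (-3 - (-4)) = -16
h[-3,1] = (0 - 24) / (1 - (-3)) = -6
h[-4,-3,1] = (-6 - (-16)) / (1 - (-4)) = 2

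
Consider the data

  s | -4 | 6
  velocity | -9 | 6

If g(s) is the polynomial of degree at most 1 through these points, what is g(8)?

9

Evaluate each Lagrange basis at s = 8:
L_0(8) = (2)/[(-10)] = -1/5
L_1(8) = (12)/[(10)] = 6/5
Sum: (-9)·(-1/5) + 6·(6/5) = 9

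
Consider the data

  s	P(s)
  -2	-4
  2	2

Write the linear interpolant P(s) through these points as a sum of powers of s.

Build the Lagrange basis polynomials:
L_0(s) = (s - 2) / [-4] = -(1/4)s + 1/2
L_1(s) = (s + 2) / [4] = (1/4)s + 1/2
P(s) = (-4)·L_0 + 2·L_1
  (-4)·L_0(s) = s - 2
  2·L_1(s) = (1/2)s + 1
Adding term by term: (3/2)s - 1

P(s) = (3/2)s - 1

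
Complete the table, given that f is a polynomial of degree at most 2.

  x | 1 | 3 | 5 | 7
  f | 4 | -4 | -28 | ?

-68

The 3 known values determine f uniquely (degree ≤ 2).
Evaluate each Lagrange basis at x = 7:
L_0(7) = (4)·(2)/[(-2)·(-4)] = 1
L_1(7) = (6)·(2)/[(2)·(-2)] = -3
L_2(7) = (6)·(4)/[(4)·(2)] = 3
Sum: 4·(1) + (-4)·(-3) + (-28)·(3) = -68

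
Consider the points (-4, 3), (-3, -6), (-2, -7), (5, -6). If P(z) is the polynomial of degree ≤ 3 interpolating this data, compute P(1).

L_0(1) = (4)·(3)·(-4)/[(-1)·(-2)·(-9)] = 8/3
L_1(1) = (5)·(3)·(-4)/[(1)·(-1)·(-8)] = -15/2
L_2(1) = (5)·(4)·(-4)/[(2)·(1)·(-7)] = 40/7
L_3(1) = (5)·(4)·(3)/[(9)·(8)·(7)] = 5/42
Sum: 3·(8/3) + (-6)·(-15/2) + (-7)·(40/7) + (-6)·(5/42) = 86/7

86/7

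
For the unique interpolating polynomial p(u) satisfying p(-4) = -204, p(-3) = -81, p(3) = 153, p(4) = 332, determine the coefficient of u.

3

L_0(u) = (u + 3)(u - 3)(u - 4) / [-56] = -(1/56)u^3 + (1/14)u^2 + (9/56)u - 9/14
L_1(u) = (u + 4)(u - 3)(u - 4) / [42] = (1/42)u^3 - (1/14)u^2 - (8/21)u + 8/7
L_2(u) = (u + 4)(u + 3)(u - 4) / [-42] = -(1/42)u^3 - (1/14)u^2 + (8/21)u + 8/7
L_3(u) = (u + 4)(u + 3)(u - 3) / [56] = (1/56)u^3 + (1/14)u^2 - (9/56)u - 9/14
p(u) = (-204)·L_0 + (-81)·L_1 + 153·L_2 + 332·L_3
Only the coefficient of u is needed; take it from each L_i and combine:
(-204)·(9/56) + (-81)·(-8/21) + 153·(8/21) + 332·(-9/56) = 3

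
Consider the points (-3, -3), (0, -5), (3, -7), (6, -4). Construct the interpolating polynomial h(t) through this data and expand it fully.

h(t) = (5/162)t^3 - (17/18)t - 5

Newton's divided differences:
h[-3,0] = (-5 - (-3)) / (0 - (-3)) = -2/3
h[0,3] = (-7 - (-5)) / (3 - 0) = -2/3
h[3,6] = (-4 - (-7)) / (6 - 3) = 1
h[-3,0,3] = (-2/3 - (-2/3)) / (3 - (-3)) = 0
h[0,3,6] = (1 - (-2/3)) / (6 - 0) = 5/18
h[-3,0,3,6] = (5/18 - 0) / (6 - (-3)) = 5/162
h(t) = -3 + (-2/3)·(t + 3) + (5/162)·(t + 3)t(t - 3)
Expanding: h(t) = (5/162)t^3 - (17/18)t - 5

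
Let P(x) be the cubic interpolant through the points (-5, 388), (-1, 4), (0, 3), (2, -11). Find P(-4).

199

Using Newton's divided-difference form:
P[-5,-1] = (4 - 388) / (-1 - (-5)) = -96
P[-1,0] = (3 - 4) / (0 - (-1)) = -1
P[0,2] = (-11 - 3) / (2 - 0) = -7
P[-5,-1,0] = (-1 - (-96)) / (0 - (-5)) = 19
P[-1,0,2] = (-7 - (-1)) / (2 - (-1)) = -2
P[-5,-1,0,2] = (-2 - 19) / (2 - (-5)) = -3
P(-4) = 388 + (-96)·(1) + 19·(1)·(-3) + (-3)·(1)·(-3)·(-4) = 199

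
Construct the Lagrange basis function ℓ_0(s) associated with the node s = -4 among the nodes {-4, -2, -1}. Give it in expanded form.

ℓ_0(s) = (1/6)s^2 + (1/2)s + 1/3

ℓ_0(s) = (s + 2)(s + 1) / [(-2)·(-3)]
       = (s^2 + 3s + 2) / (6)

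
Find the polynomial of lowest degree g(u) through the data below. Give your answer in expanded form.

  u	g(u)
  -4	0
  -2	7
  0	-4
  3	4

g(u) = (233/420)u^3 + (151/140)u^2 - (584/105)u - 4

Build the Lagrange basis polynomials:
L_0(u) = (u + 2)u(u - 3) / [-56] = -(1/56)u^3 + (1/56)u^2 + (3/28)u
L_1(u) = (u + 4)u(u - 3) / [20] = (1/20)u^3 + (1/20)u^2 - (3/5)u
L_2(u) = (u + 4)(u + 2)(u - 3) / [-24] = -(1/24)u^3 - (1/8)u^2 + (5/12)u + 1
L_3(u) = (u + 4)(u + 2)u / [105] = (1/105)u^3 + (2/35)u^2 + (8/105)u
g(u) = 0·L_0 + 7·L_1 + (-4)·L_2 + 4·L_3
  0·L_0(u) = 0
  7·L_1(u) = (7/20)u^3 + (7/20)u^2 - (21/5)u
  (-4)·L_2(u) = (1/6)u^3 + (1/2)u^2 - (5/3)u - 4
  4·L_3(u) = (4/105)u^3 + (8/35)u^2 + (32/105)u
Adding term by term: (233/420)u^3 + (151/140)u^2 - (584/105)u - 4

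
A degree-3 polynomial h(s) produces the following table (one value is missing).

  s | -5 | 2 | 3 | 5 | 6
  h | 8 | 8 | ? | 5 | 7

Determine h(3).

328/55

The 4 known values determine h uniquely (degree ≤ 3).
L_0(3) = (1)·(-2)·(-3)/[(-7)·(-10)·(-11)] = -3/385
L_1(3) = (8)·(-2)·(-3)/[(7)·(-3)·(-4)] = 4/7
L_2(3) = (8)·(1)·(-3)/[(10)·(3)·(-1)] = 4/5
L_3(3) = (8)·(1)·(-2)/[(11)·(4)·(1)] = -4/11
Sum: 8·(-3/385) + 8·(4/7) + 5·(4/5) + 7·(-4/11) = 328/55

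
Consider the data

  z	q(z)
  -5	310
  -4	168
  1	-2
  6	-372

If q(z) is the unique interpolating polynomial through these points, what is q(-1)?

L_0(-1) = (3)·(-2)·(-7)/[(-1)·(-6)·(-11)] = -7/11
L_1(-1) = (4)·(-2)·(-7)/[(1)·(-5)·(-10)] = 28/25
L_2(-1) = (4)·(3)·(-7)/[(6)·(5)·(-5)] = 14/25
L_3(-1) = (4)·(3)·(-2)/[(11)·(10)·(5)] = -12/275
Sum: 310·(-7/11) + 168·(28/25) + (-2)·(14/25) + (-372)·(-12/275) = 6

6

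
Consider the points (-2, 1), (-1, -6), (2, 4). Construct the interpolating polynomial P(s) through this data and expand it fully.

L_0(s) = (s + 1)(s - 2) / [4] = (1/4)s^2 - (1/4)s - 1/2
L_1(s) = (s + 2)(s - 2) / [-3] = -(1/3)s^2 + 4/3
L_2(s) = (s + 2)(s + 1) / [12] = (1/12)s^2 + (1/4)s + 1/6
P(s) = 1·L_0 + (-6)·L_1 + 4·L_2
  1·L_0(s) = (1/4)s^2 - (1/4)s - 1/2
  (-6)·L_1(s) = 2s^2 - 8
  4·L_2(s) = (1/3)s^2 + s + 2/3
Adding term by term: (31/12)s^2 + (3/4)s - 47/6

P(s) = (31/12)s^2 + (3/4)s - 47/6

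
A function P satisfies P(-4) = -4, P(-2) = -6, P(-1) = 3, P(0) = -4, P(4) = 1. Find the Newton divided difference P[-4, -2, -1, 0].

P[-4,-2] = (-6 - (-4)) / (-2 - (-4)) = -1
P[-2,-1] = (3 - (-6)) / (-1 - (-2)) = 9
P[-1,0] = (-4 - 3) / (0 - (-1)) = -7
P[-4,-2,-1] = (9 - (-1)) / (-1 - (-4)) = 10/3
P[-2,-1,0] = (-7 - 9) / (0 - (-2)) = -8
P[-4,-2,-1,0] = (-8 - 10/3) / (0 - (-4)) = -17/6

-17/6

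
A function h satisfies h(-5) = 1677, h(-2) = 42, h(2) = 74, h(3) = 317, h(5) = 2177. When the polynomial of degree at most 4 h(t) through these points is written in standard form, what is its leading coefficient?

3

L_0(t) = (t + 2)(t - 2)(t - 3)(t - 5) / [1680] = (1/1680)t^4 - (1/210)t^3 + (11/1680)t^2 + (2/105)t - 1/28
L_1(t) = (t + 5)(t - 2)(t - 3)(t - 5) / [-420] = -(1/420)t^4 + (1/84)t^3 + (19/420)t^2 - (25/84)t + 5/14
L_2(t) = (t + 5)(t + 2)(t - 3)(t - 5) / [84] = (1/84)t^4 - (1/84)t^3 - (31/84)t^2 + (25/84)t + 25/14
L_3(t) = (t + 5)(t + 2)(t - 2)(t - 5) / [-80] = -(1/80)t^4 + (29/80)t^2 - 5/4
L_4(t) = (t + 5)(t + 2)(t - 2)(t - 3) / [420] = (1/420)t^4 + (1/210)t^3 - (19/420)t^2 - (2/105)t + 1/7
h(t) = 1677·L_0 + 42·L_1 + 74·L_2 + 317·L_3 + 2177·L_4
Only the coefficient of t^4 is needed; take it from each L_i and combine:
1677·(1/1680) + 42·(-1/420) + 74·(1/84) + 317·(-1/80) + 2177·(1/420) = 3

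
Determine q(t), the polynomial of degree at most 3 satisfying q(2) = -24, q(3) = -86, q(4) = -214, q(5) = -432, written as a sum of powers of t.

q(t) = -4t^3 + 3t^2 - t - 2

Build the Lagrange basis polynomials:
L_0(t) = (t - 3)(t - 4)(t - 5) / [-6] = -(1/6)t^3 + 2t^2 - (47/6)t + 10
L_1(t) = (t - 2)(t - 4)(t - 5) / [2] = (1/2)t^3 - (11/2)t^2 + 19t - 20
L_2(t) = (t - 2)(t - 3)(t - 5) / [-2] = -(1/2)t^3 + 5t^2 - (31/2)t + 15
L_3(t) = (t - 2)(t - 3)(t - 4) / [6] = (1/6)t^3 - (3/2)t^2 + (13/3)t - 4
q(t) = (-24)·L_0 + (-86)·L_1 + (-214)·L_2 + (-432)·L_3
  (-24)·L_0(t) = 4t^3 - 48t^2 + 188t - 240
  (-86)·L_1(t) = -43t^3 + 473t^2 - 1634t + 1720
  (-214)·L_2(t) = 107t^3 - 1070t^2 + 3317t - 3210
  (-432)·L_3(t) = -72t^3 + 648t^2 - 1872t + 1728
Adding term by term: -4t^3 + 3t^2 - t - 2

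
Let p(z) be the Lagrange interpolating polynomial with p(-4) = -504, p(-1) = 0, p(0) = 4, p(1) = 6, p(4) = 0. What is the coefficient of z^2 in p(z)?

0

Build the Lagrange basis polynomials:
L_0(z) = (z + 1)z(z - 1)(z - 4) / [480] = (1/480)z^4 - (1/120)z^3 - (1/480)z^2 + (1/120)z
L_1(z) = (z + 4)z(z - 1)(z - 4) / [-30] = -(1/30)z^4 + (1/30)z^3 + (8/15)z^2 - (8/15)z
L_2(z) = (z + 4)(z + 1)(z - 1)(z - 4) / [16] = (1/16)z^4 - (17/16)z^2 + 1
L_3(z) = (z + 4)(z + 1)z(z - 4) / [-30] = -(1/30)z^4 - (1/30)z^3 + (8/15)z^2 + (8/15)z
L_4(z) = (z + 4)(z + 1)z(z - 1) / [480] = (1/480)z^4 + (1/120)z^3 - (1/480)z^2 - (1/120)z
p(z) = (-504)·L_0 + 0·L_1 + 4·L_2 + 6·L_3 + 0·L_4
Only the coefficient of z^2 is needed; take it from each L_i and combine:
(-504)·(-1/480) + 0·(8/15) + 4·(-17/16) + 6·(8/15) + 0·(-1/480) = 0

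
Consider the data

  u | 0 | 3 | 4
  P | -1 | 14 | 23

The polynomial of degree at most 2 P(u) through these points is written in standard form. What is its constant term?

-1

L_0(u) = (u - 3)(u - 4) / [12] = (1/12)u^2 - (7/12)u + 1
L_1(u) = u(u - 4) / [-3] = -(1/3)u^2 + (4/3)u
L_2(u) = u(u - 3) / [4] = (1/4)u^2 - (3/4)u
P(u) = (-1)·L_0 + 14·L_1 + 23·L_2
Only the constant term is needed; take it from each L_i and combine:
(-1)·(1) + 14·(0) + 23·(0) = -1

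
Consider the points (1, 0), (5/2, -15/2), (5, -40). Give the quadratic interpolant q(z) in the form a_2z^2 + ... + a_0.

q(z) = -2z^2 + 2z

Build the Lagrange basis polynomials:
L_0(z) = (z - 5/2)(z - 5) / [6] = (1/6)z^2 - (5/4)z + 25/12
L_1(z) = (z - 1)(z - 5) / [-15/4] = -(4/15)z^2 + (8/5)z - 4/3
L_2(z) = (z - 1)(z - 5/2) / [10] = (1/10)z^2 - (7/20)z + 1/4
q(z) = 0·L_0 + (-15/2)·L_1 + (-40)·L_2
  0·L_0(z) = 0
  (-15/2)·L_1(z) = 2z^2 - 12z + 10
  (-40)·L_2(z) = -4z^2 + 14z - 10
Adding term by term: -2z^2 + 2z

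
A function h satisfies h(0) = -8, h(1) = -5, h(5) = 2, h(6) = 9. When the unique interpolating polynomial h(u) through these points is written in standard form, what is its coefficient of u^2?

Build the Lagrange basis polynomials:
L_0(u) = (u - 1)(u - 5)(u - 6) / [-30] = -(1/30)u^3 + (2/5)u^2 - (41/30)u + 1
L_1(u) = u(u - 5)(u - 6) / [20] = (1/20)u^3 - (11/20)u^2 + (3/2)u
L_2(u) = u(u - 1)(u - 6) / [-20] = -(1/20)u^3 + (7/20)u^2 - (3/10)u
L_3(u) = u(u - 1)(u - 5) / [30] = (1/30)u^3 - (1/5)u^2 + (1/6)u
h(u) = (-8)·L_0 + (-5)·L_1 + 2·L_2 + 9·L_3
Only the coefficient of u^2 is needed; take it from each L_i and combine:
(-8)·(2/5) + (-5)·(-11/20) + 2·(7/20) + 9·(-1/5) = -31/20

-31/20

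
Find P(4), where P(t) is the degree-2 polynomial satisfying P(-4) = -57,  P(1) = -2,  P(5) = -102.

-65

L_0(4) = (3)·(-1)/[(-5)·(-9)] = -1/15
L_1(4) = (8)·(-1)/[(5)·(-4)] = 2/5
L_2(4) = (8)·(3)/[(9)·(4)] = 2/3
Sum: (-57)·(-1/15) + (-2)·(2/5) + (-102)·(2/3) = -65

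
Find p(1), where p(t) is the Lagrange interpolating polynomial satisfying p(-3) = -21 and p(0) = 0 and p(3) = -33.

Evaluate each Lagrange basis at t = 1:
L_0(1) = (1)·(-2)/[(-3)·(-6)] = -1/9
L_1(1) = (4)·(-2)/[(3)·(-3)] = 8/9
L_2(1) = (4)·(1)/[(6)·(3)] = 2/9
Sum: (-21)·(-1/9) + 0 + (-33)·(2/9) = -5

-5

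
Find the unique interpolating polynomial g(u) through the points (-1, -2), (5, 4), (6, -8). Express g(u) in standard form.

Build the Lagrange basis polynomials:
L_0(u) = (u - 5)(u - 6) / [42] = (1/42)u^2 - (11/42)u + 5/7
L_1(u) = (u + 1)(u - 6) / [-6] = -(1/6)u^2 + (5/6)u + 1
L_2(u) = (u + 1)(u - 5) / [7] = (1/7)u^2 - (4/7)u - 5/7
g(u) = (-2)·L_0 + 4·L_1 + (-8)·L_2
  (-2)·L_0(u) = -(1/21)u^2 + (11/21)u - 10/7
  4·L_1(u) = -(2/3)u^2 + (10/3)u + 4
  (-8)·L_2(u) = -(8/7)u^2 + (32/7)u + 40/7
Adding term by term: -(13/7)u^2 + (59/7)u + 58/7

g(u) = -(13/7)u^2 + (59/7)u + 58/7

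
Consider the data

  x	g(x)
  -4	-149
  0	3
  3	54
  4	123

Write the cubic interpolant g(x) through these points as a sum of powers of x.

g(x) = 2x^3 - x^2 + 2x + 3

Build the Lagrange basis polynomials:
L_0(x) = x(x - 3)(x - 4) / [-224] = -(1/224)x^3 + (1/32)x^2 - (3/56)x
L_1(x) = (x + 4)(x - 3)(x - 4) / [48] = (1/48)x^3 - (1/16)x^2 - (1/3)x + 1
L_2(x) = (x + 4)x(x - 4) / [-21] = -(1/21)x^3 + (16/21)x
L_3(x) = (x + 4)x(x - 3) / [32] = (1/32)x^3 + (1/32)x^2 - (3/8)x
g(x) = (-149)·L_0 + 3·L_1 + 54·L_2 + 123·L_3
  (-149)·L_0(x) = (149/224)x^3 - (149/32)x^2 + (447/56)x
  3·L_1(x) = (1/16)x^3 - (3/16)x^2 - x + 3
  54·L_2(x) = -(18/7)x^3 + (288/7)x
  123·L_3(x) = (123/32)x^3 + (123/32)x^2 - (369/8)x
Adding term by term: 2x^3 - x^2 + 2x + 3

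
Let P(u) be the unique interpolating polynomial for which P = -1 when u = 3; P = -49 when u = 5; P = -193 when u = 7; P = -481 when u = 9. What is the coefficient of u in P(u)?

Build the Lagrange basis polynomials:
L_0(u) = (u - 5)(u - 7)(u - 9) / [-48] = -(1/48)u^3 + (7/16)u^2 - (143/48)u + 105/16
L_1(u) = (u - 3)(u - 7)(u - 9) / [16] = (1/16)u^3 - (19/16)u^2 + (111/16)u - 189/16
L_2(u) = (u - 3)(u - 5)(u - 9) / [-16] = -(1/16)u^3 + (17/16)u^2 - (87/16)u + 135/16
L_3(u) = (u - 3)(u - 5)(u - 7) / [48] = (1/48)u^3 - (5/16)u^2 + (71/48)u - 35/16
P(u) = (-1)·L_0 + (-49)·L_1 + (-193)·L_2 + (-481)·L_3
Only the coefficient of u is needed; take it from each L_i and combine:
(-1)·(-143/48) + (-49)·(111/16) + (-193)·(-87/16) + (-481)·(71/48) = 1

1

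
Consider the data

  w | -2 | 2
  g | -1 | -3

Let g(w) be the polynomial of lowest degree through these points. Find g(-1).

Evaluate each Lagrange basis at w = -1:
L_0(-1) = (-3)/[(-4)] = 3/4
L_1(-1) = (1)/[(4)] = 1/4
Sum: (-1)·(3/4) + (-3)·(1/4) = -3/2

-3/2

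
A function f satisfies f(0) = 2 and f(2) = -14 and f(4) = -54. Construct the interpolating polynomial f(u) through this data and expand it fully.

f(u) = -3u^2 - 2u + 2

Newton's divided differences:
f[0,2] = (-14 - 2) / (2 - 0) = -8
f[2,4] = (-54 - (-14)) / (4 - 2) = -20
f[0,2,4] = (-20 - (-8)) / (4 - 0) = -3
f(u) = 2 + (-8)·u + (-3)·u(u - 2)
Expanding: f(u) = -3u^2 - 2u + 2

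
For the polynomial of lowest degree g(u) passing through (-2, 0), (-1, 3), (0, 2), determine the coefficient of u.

-3

Build the Lagrange basis polynomials:
L_0(u) = (u + 1)u / [2] = (1/2)u^2 + (1/2)u
L_1(u) = (u + 2)u / [-1] = -u^2 - 2u
L_2(u) = (u + 2)(u + 1) / [2] = (1/2)u^2 + (3/2)u + 1
g(u) = 0·L_0 + 3·L_1 + 2·L_2
Only the coefficient of u is needed; take it from each L_i and combine:
0·(1/2) + 3·(-2) + 2·(3/2) = -3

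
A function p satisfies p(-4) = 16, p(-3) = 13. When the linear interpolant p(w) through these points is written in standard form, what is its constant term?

Build the Lagrange basis polynomials:
L_0(w) = (w + 3) / [-1] = -w - 3
L_1(w) = (w + 4) / [1] = w + 4
p(w) = 16·L_0 + 13·L_1
Only the constant term is needed; take it from each L_i and combine:
16·(-3) + 13·(4) = 4

4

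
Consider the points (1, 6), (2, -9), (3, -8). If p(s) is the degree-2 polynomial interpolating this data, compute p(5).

42

L_0(5) = (3)·(2)/[(-1)·(-2)] = 3
L_1(5) = (4)·(2)/[(1)·(-1)] = -8
L_2(5) = (4)·(3)/[(2)·(1)] = 6
Sum: 6·(3) + (-9)·(-8) + (-8)·(6) = 42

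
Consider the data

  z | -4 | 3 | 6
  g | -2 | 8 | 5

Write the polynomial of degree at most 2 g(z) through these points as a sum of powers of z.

g(z) = -(17/70)z^2 + (83/70)z + 232/35

Build the Lagrange basis polynomials:
L_0(z) = (z - 3)(z - 6) / [70] = (1/70)z^2 - (9/70)z + 9/35
L_1(z) = (z + 4)(z - 6) / [-21] = -(1/21)z^2 + (2/21)z + 8/7
L_2(z) = (z + 4)(z - 3) / [30] = (1/30)z^2 + (1/30)z - 2/5
g(z) = (-2)·L_0 + 8·L_1 + 5·L_2
  (-2)·L_0(z) = -(1/35)z^2 + (9/35)z - 18/35
  8·L_1(z) = -(8/21)z^2 + (16/21)z + 64/7
  5·L_2(z) = (1/6)z^2 + (1/6)z - 2
Adding term by term: -(17/70)z^2 + (83/70)z + 232/35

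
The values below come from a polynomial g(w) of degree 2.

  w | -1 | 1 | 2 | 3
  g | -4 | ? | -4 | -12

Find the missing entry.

0

The 3 known values determine g uniquely (degree ≤ 2).
Evaluate each Lagrange basis at w = 1:
L_0(1) = (-1)·(-2)/[(-3)·(-4)] = 1/6
L_1(1) = (2)·(-2)/[(3)·(-1)] = 4/3
L_2(1) = (2)·(-1)/[(4)·(1)] = -1/2
Sum: (-4)·(1/6) + (-4)·(4/3) + (-12)·(-1/2) = 0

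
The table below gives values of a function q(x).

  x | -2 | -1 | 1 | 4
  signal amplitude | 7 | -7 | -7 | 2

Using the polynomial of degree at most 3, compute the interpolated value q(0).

-464/45

Using Newton's divided-difference form:
q[-2,-1] = (-7 - 7) / (-1 - (-2)) = -14
q[-1,1] = (-7 - (-7)) / (1 - (-1)) = 0
q[1,4] = (2 - (-7)) / (4 - 1) = 3
q[-2,-1,1] = (0 - (-14)) / (1 - (-2)) = 14/3
q[-1,1,4] = (3 - 0) / (4 - (-1)) = 3/5
q[-2,-1,1,4] = (3/5 - 14/3) / (4 - (-2)) = -61/90
q(0) = 7 + (-14)·(2) + (14/3)·(2)·(1) + (-61/90)·(2)·(1)·(-1) = -464/45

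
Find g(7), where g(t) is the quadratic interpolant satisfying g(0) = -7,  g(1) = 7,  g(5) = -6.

Evaluate each Lagrange basis at t = 7:
L_0(7) = (6)·(2)/[(-1)·(-5)] = 12/5
L_1(7) = (7)·(2)/[(1)·(-4)] = -7/2
L_2(7) = (7)·(6)/[(5)·(4)] = 21/10
Sum: (-7)·(12/5) + 7·(-7/2) + (-6)·(21/10) = -539/10

-539/10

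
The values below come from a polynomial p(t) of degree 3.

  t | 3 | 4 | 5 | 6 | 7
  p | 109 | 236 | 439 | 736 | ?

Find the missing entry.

The 4 known values determine p uniquely (degree ≤ 3).
Evaluate each Lagrange basis at t = 7:
L_0(7) = (3)·(2)·(1)/[(-1)·(-2)·(-3)] = -1
L_1(7) = (4)·(2)·(1)/[(1)·(-1)·(-2)] = 4
L_2(7) = (4)·(3)·(1)/[(2)·(1)·(-1)] = -6
L_3(7) = (4)·(3)·(2)/[(3)·(2)·(1)] = 4
Sum: 109·(-1) + 236·(4) + 439·(-6) + 736·(4) = 1145

1145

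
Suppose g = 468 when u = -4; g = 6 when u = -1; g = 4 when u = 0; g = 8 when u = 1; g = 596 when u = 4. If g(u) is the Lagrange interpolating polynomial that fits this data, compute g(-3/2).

13

Evaluate each Lagrange basis at u = -3/2:
L_0(-3/2) = (-1/2)·(-3/2)·(-5/2)·(-11/2)/[(-3)·(-4)·(-5)·(-8)] = 11/512
L_1(-3/2) = (5/2)·(-3/2)·(-5/2)·(-11/2)/[(3)·(-1)·(-2)·(-5)] = 55/32
L_2(-3/2) = (5/2)·(-1/2)·(-5/2)·(-11/2)/[(4)·(1)·(-1)·(-4)] = -275/256
L_3(-3/2) = (5/2)·(-1/2)·(-3/2)·(-11/2)/[(5)·(2)·(1)·(-3)] = 11/32
L_4(-3/2) = (5/2)·(-1/2)·(-3/2)·(-5/2)/[(8)·(5)·(4)·(3)] = -5/512
Sum: 468·(11/512) + 6·(55/32) + 4·(-275/256) + 8·(11/32) + 596·(-5/512) = 13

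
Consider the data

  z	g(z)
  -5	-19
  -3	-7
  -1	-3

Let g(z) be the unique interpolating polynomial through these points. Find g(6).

Evaluate each Lagrange basis at z = 6:
L_0(6) = (9)·(7)/[(-2)·(-4)] = 63/8
L_1(6) = (11)·(7)/[(2)·(-2)] = -77/4
L_2(6) = (11)·(9)/[(4)·(2)] = 99/8
Sum: (-19)·(63/8) + (-7)·(-77/4) + (-3)·(99/8) = -52

-52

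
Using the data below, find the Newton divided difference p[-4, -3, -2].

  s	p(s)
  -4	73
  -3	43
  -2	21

4

p[-4,-3] = (43 - 73) / (-3 - (-4)) = -30
p[-3,-2] = (21 - 43) / (-2 - (-3)) = -22
p[-4,-3,-2] = (-22 - (-30)) / (-2 - (-4)) = 4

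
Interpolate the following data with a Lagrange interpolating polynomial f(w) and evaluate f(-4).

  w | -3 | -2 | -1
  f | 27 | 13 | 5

47

L_0(-4) = (-2)·(-3)/[(-1)·(-2)] = 3
L_1(-4) = (-1)·(-3)/[(1)·(-1)] = -3
L_2(-4) = (-1)·(-2)/[(2)·(1)] = 1
Sum: 27·(3) + 13·(-3) + 5·(1) = 47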